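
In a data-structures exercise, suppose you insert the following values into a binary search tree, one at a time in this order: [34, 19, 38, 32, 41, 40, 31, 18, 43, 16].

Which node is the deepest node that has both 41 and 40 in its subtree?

41

Insert 34: tree is empty, so 34 becomes the root.
Insert 19: 19 < 34 → go left. Place as left child of 34.
Insert 38: 38 > 34 → go right. Place as right child of 34.
Insert 32: 32 < 34 → go left; 32 > 19 → go right. Place as right child of 19.
Insert 41: 41 > 34 → go right; 41 > 38 → go right. Place as right child of 38.
Insert 40: 40 > 34 → go right; 40 > 38 → go right; 40 < 41 → go left. Place as left child of 41.
Insert 31: 31 < 34 → go left; 31 > 19 → go right; 31 < 32 → go left. Place as left child of 32.
Insert 18: 18 < 34 → go left; 18 < 19 → go left. Place as left child of 19.
Insert 43: 43 > 34 → go right; 43 > 38 → go right; 43 > 41 → go right. Place as right child of 41.
Insert 16: 16 < 34 → go left; 16 < 19 → go left; 16 < 18 → go left. Place as left child of 18.

Path to 41: 34 → 38 → 41
Path to 40: 34 → 38 → 41 → 40
41 lies on both paths and is an ancestor of the other node.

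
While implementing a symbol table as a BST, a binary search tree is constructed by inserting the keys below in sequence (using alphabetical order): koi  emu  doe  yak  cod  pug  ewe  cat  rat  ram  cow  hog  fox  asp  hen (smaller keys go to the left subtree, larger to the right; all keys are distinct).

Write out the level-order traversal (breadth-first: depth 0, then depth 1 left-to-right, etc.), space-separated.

koi emu yak doe ewe pug cod hog rat cat cow fox ram asp hen

koi: root
emu: left child of koi (depth 1)
doe: left child of emu (depth 2)
yak: right child of koi (depth 1)
cod: left child of doe (depth 3)
pug: left child of yak (depth 2)
ewe: right child of emu (depth 2)
cat: left child of cod (depth 4)
rat: right child of pug (depth 3)
ram: left child of rat (depth 4)
cow: right child of cod (depth 4)
hog: right child of ewe (depth 3)
fox: left child of hog (depth 4)
asp: left child of cat (depth 5)
hen: right child of fox (depth 5)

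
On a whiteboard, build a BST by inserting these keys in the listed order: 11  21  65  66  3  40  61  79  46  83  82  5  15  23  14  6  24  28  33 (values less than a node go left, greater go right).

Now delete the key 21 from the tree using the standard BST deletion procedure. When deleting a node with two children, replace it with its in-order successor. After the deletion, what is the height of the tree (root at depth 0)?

Resulting structure (node: left, right):
  11: L=3, R=21
  21: L=15, R=65
  65: L=40, R=66
  66: L=–, R=79
  3: L=–, R=5
  40: L=23, R=61
  61: L=46, R=–
  79: L=–, R=83
  46: L=–, R=–
  83: L=82, R=–
  82: L=–, R=–
  5: L=–, R=6
  15: L=14, R=–
  23: L=–, R=24
  14: L=–, R=–
  6: L=–, R=–
  24: L=–, R=28
  28: L=–, R=33
  33: L=–, R=–

Delete 21 (two children — replace with in-order successor).
After deletion, deepest node is 82 at depth 6.

6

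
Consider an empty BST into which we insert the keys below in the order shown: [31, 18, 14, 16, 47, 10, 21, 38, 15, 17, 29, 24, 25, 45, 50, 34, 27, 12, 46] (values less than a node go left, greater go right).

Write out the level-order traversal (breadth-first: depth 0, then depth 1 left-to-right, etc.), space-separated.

Insert 31: tree is empty, so 31 becomes the root.
Insert 18: 18 < 31 → go left. Place as left child of 31.
Insert 14: 14 < 31 → go left; 14 < 18 → go left. Place as left child of 18.
Insert 16: 16 < 31 → go left; 16 < 18 → go left; 16 > 14 → go right. Place as right child of 14.
Insert 47: 47 > 31 → go right. Place as right child of 31.
Insert 10: 10 < 31 → go left; 10 < 18 → go left; 10 < 14 → go left. Place as left child of 14.
Insert 21: 21 < 31 → go left; 21 > 18 → go right. Place as right child of 18.
Insert 38: 38 > 31 → go right; 38 < 47 → go left. Place as left child of 47.
Insert 15: 15 < 31 → go left; 15 < 18 → go left; 15 > 14 → go right; 15 < 16 → go left. Place as left child of 16.
Insert 17: 17 < 31 → go left; 17 < 18 → go left; 17 > 14 → go right; 17 > 16 → go right. Place as right child of 16.
Insert 29: 29 < 31 → go left; 29 > 18 → go right; 29 > 21 → go right. Place as right child of 21.
Insert 24: 24 < 31 → go left; 24 > 18 → go right; 24 > 21 → go right; 24 < 29 → go left. Place as left child of 29.
Insert 25: 25 < 31 → go left; 25 > 18 → go right; 25 > 21 → go right; 25 < 29 → go left; 25 > 24 → go right. Place as right child of 24.
Insert 45: 45 > 31 → go right; 45 < 47 → go left; 45 > 38 → go right. Place as right child of 38.
Insert 50: 50 > 31 → go right; 50 > 47 → go right. Place as right child of 47.
Insert 34: 34 > 31 → go right; 34 < 47 → go left; 34 < 38 → go left. Place as left child of 38.
Insert 27: 27 < 31 → go left; 27 > 18 → go right; 27 > 21 → go right; 27 < 29 → go left; 27 > 24 → go right; 27 > 25 → go right. Place as right child of 25.
Insert 12: 12 < 31 → go left; 12 < 18 → go left; 12 < 14 → go left; 12 > 10 → go right. Place as right child of 10.
Insert 46: 46 > 31 → go right; 46 < 47 → go left; 46 > 38 → go right; 46 > 45 → go right. Place as right child of 45.

31 18 47 14 21 38 50 10 16 29 34 45 12 15 17 24 46 25 27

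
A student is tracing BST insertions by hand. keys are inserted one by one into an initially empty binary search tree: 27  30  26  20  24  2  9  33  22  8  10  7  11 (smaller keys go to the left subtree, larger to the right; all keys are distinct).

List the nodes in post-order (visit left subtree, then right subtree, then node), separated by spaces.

7 8 11 10 9 2 22 24 20 26 33 30 27

Resulting structure (node: left, right):
  27: L=26, R=30
  30: L=–, R=33
  26: L=20, R=–
  20: L=2, R=24
  24: L=22, R=–
  2: L=–, R=9
  9: L=8, R=10
  33: L=–, R=–
  22: L=–, R=–
  8: L=7, R=–
  10: L=–, R=11
  7: L=–, R=–
  11: L=–, R=–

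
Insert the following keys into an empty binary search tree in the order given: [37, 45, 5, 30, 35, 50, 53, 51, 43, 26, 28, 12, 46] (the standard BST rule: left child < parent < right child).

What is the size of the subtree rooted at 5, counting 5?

Insert 37: tree is empty, so 37 becomes the root.
Insert 45: 45 > 37 → go right. Place as right child of 37.
Insert 5: 5 < 37 → go left. Place as left child of 37.
Insert 30: 30 < 37 → go left; 30 > 5 → go right. Place as right child of 5.
Insert 35: 35 < 37 → go left; 35 > 5 → go right; 35 > 30 → go right. Place as right child of 30.
Insert 50: 50 > 37 → go right; 50 > 45 → go right. Place as right child of 45.
Insert 53: 53 > 37 → go right; 53 > 45 → go right; 53 > 50 → go right. Place as right child of 50.
Insert 51: 51 > 37 → go right; 51 > 45 → go right; 51 > 50 → go right; 51 < 53 → go left. Place as left child of 53.
Insert 43: 43 > 37 → go right; 43 < 45 → go left. Place as left child of 45.
Insert 26: 26 < 37 → go left; 26 > 5 → go right; 26 < 30 → go left. Place as left child of 30.
Insert 28: 28 < 37 → go left; 28 > 5 → go right; 28 < 30 → go left; 28 > 26 → go right. Place as right child of 26.
Insert 12: 12 < 37 → go left; 12 > 5 → go right; 12 < 30 → go left; 12 < 26 → go left. Place as left child of 26.
Insert 46: 46 > 37 → go right; 46 > 45 → go right; 46 < 50 → go left. Place as left child of 50.

Subtree rooted at 5 contains: 5, 30, 26, 12, 28, 35 — 6 nodes.

6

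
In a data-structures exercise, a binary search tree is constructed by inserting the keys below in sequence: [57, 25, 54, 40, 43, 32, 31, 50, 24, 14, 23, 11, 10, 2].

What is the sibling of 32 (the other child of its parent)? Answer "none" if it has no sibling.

Resulting structure (node: left, right):
  57: L=25, R=–
  25: L=24, R=54
  54: L=40, R=–
  40: L=32, R=43
  43: L=–, R=50
  32: L=31, R=–
  31: L=–, R=–
  50: L=–, R=–
  24: L=14, R=–
  14: L=11, R=23
  23: L=–, R=–
  11: L=10, R=–
  10: L=2, R=–
  2: L=–, R=–

32's parent is 40; the other child of 40 is 43.

43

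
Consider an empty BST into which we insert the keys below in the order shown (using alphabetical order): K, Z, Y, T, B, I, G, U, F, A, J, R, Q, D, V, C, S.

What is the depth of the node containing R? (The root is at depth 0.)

Insert K: tree is empty, so K becomes the root.
Insert Z: Z > K → go right. Place as right child of K.
Insert Y: Y > K → go right; Y < Z → go left. Place as left child of Z.
Insert T: T > K → go right; T < Z → go left; T < Y → go left. Place as left child of Y.
Insert B: B < K → go left. Place as left child of K.
Insert I: I < K → go left; I > B → go right. Place as right child of B.
Insert G: G < K → go left; G > B → go right; G < I → go left. Place as left child of I.
Insert U: U > K → go right; U < Z → go left; U < Y → go left; U > T → go right. Place as right child of T.
Insert F: F < K → go left; F > B → go right; F < I → go left; F < G → go left. Place as left child of G.
Insert A: A < K → go left; A < B → go left. Place as left child of B.
Insert J: J < K → go left; J > B → go right; J > I → go right. Place as right child of I.
Insert R: R > K → go right; R < Z → go left; R < Y → go left; R < T → go left. Place as left child of T.
Insert Q: Q > K → go right; Q < Z → go left; Q < Y → go left; Q < T → go left; Q < R → go left. Place as left child of R.
Insert D: D < K → go left; D > B → go right; D < I → go left; D < G → go left; D < F → go left. Place as left child of F.
Insert V: V > K → go right; V < Z → go left; V < Y → go left; V > T → go right; V > U → go right. Place as right child of U.
Insert C: C < K → go left; C > B → go right; C < I → go left; C < G → go left; C < F → go left; C < D → go left. Place as left child of D.
Insert S: S > K → go right; S < Z → go left; S < Y → go left; S < T → go left; S > R → go right. Place as right child of R.

Path to R: K → Z → Y → T → R, which is 4 edges.

4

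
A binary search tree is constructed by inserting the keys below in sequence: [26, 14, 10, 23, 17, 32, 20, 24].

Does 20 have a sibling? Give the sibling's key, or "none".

Insert 26: tree is empty, so 26 becomes the root.
Insert 14: 14 < 26 → go left. Place as left child of 26.
Insert 10: 10 < 26 → go left; 10 < 14 → go left. Place as left child of 14.
Insert 23: 23 < 26 → go left; 23 > 14 → go right. Place as right child of 14.
Insert 17: 17 < 26 → go left; 17 > 14 → go right; 17 < 23 → go left. Place as left child of 23.
Insert 32: 32 > 26 → go right. Place as right child of 26.
Insert 20: 20 < 26 → go left; 20 > 14 → go right; 20 < 23 → go left; 20 > 17 → go right. Place as right child of 17.
Insert 24: 24 < 26 → go left; 24 > 14 → go right; 24 > 23 → go right. Place as right child of 23.

20's parent is 17, which has only one child.

none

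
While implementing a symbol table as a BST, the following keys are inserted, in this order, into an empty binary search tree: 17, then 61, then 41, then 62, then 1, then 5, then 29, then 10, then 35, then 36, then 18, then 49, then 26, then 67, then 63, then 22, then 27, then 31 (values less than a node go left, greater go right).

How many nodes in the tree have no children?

7

Resulting structure (node: left, right):
  17: L=1, R=61
  61: L=41, R=62
  41: L=29, R=49
  62: L=–, R=67
  1: L=–, R=5
  5: L=–, R=10
  29: L=18, R=35
  10: L=–, R=–
  35: L=31, R=36
  36: L=–, R=–
  18: L=–, R=26
  49: L=–, R=–
  26: L=22, R=27
  67: L=63, R=–
  63: L=–, R=–
  22: L=–, R=–
  27: L=–, R=–
  31: L=–, R=–

Leaves: 10, 22, 27, 31, 36, 49, 63 — 7 in total.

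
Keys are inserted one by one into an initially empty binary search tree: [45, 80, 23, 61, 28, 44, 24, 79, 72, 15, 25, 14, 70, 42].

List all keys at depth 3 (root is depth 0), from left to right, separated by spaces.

Insert 45: tree is empty, so 45 becomes the root.
Insert 80: 80 > 45 → go right. Place as right child of 45.
Insert 23: 23 < 45 → go left. Place as left child of 45.
Insert 61: 61 > 45 → go right; 61 < 80 → go left. Place as left child of 80.
Insert 28: 28 < 45 → go left; 28 > 23 → go right. Place as right child of 23.
Insert 44: 44 < 45 → go left; 44 > 23 → go right; 44 > 28 → go right. Place as right child of 28.
Insert 24: 24 < 45 → go left; 24 > 23 → go right; 24 < 28 → go left. Place as left child of 28.
Insert 79: 79 > 45 → go right; 79 < 80 → go left; 79 > 61 → go right. Place as right child of 61.
Insert 72: 72 > 45 → go right; 72 < 80 → go left; 72 > 61 → go right; 72 < 79 → go left. Place as left child of 79.
Insert 15: 15 < 45 → go left; 15 < 23 → go left. Place as left child of 23.
Insert 25: 25 < 45 → go left; 25 > 23 → go right; 25 < 28 → go left; 25 > 24 → go right. Place as right child of 24.
Insert 14: 14 < 45 → go left; 14 < 23 → go left; 14 < 15 → go left. Place as left child of 15.
Insert 70: 70 > 45 → go right; 70 < 80 → go left; 70 > 61 → go right; 70 < 79 → go left; 70 < 72 → go left. Place as left child of 72.
Insert 42: 42 < 45 → go left; 42 > 23 → go right; 42 > 28 → go right; 42 < 44 → go left. Place as left child of 44.

14 24 44 79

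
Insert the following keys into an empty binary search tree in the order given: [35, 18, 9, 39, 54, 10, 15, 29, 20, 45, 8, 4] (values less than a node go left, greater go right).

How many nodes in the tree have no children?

Resulting structure (node: left, right):
  35: L=18, R=39
  18: L=9, R=29
  9: L=8, R=10
  39: L=–, R=54
  54: L=45, R=–
  10: L=–, R=15
  15: L=–, R=–
  29: L=20, R=–
  20: L=–, R=–
  45: L=–, R=–
  8: L=4, R=–
  4: L=–, R=–

Leaves: 4, 15, 20, 45 — 4 in total.

4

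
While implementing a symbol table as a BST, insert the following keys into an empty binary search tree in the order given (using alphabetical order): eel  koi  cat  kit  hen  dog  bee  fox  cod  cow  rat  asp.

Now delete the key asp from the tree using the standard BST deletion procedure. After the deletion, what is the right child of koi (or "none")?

rat

eel: root
koi: right child of eel (depth 1)
cat: left child of eel (depth 1)
kit: left child of koi (depth 2)
hen: left child of kit (depth 3)
dog: right child of cat (depth 2)
bee: left child of cat (depth 2)
fox: left child of hen (depth 4)
cod: left child of dog (depth 3)
cow: right child of cod (depth 4)
rat: right child of koi (depth 2)
asp: left child of bee (depth 3)

Delete asp (at most one child — splice it out).
After deletion, koi's right child: rat.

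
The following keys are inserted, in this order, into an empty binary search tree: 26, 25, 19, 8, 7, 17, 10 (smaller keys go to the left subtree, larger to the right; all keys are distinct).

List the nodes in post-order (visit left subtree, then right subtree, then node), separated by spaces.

Insert 26: tree is empty, so 26 becomes the root.
Insert 25: 25 < 26 → go left. Place as left child of 26.
Insert 19: 19 < 26 → go left; 19 < 25 → go left. Place as left child of 25.
Insert 8: 8 < 26 → go left; 8 < 25 → go left; 8 < 19 → go left. Place as left child of 19.
Insert 7: 7 < 26 → go left; 7 < 25 → go left; 7 < 19 → go left; 7 < 8 → go left. Place as left child of 8.
Insert 17: 17 < 26 → go left; 17 < 25 → go left; 17 < 19 → go left; 17 > 8 → go right. Place as right child of 8.
Insert 10: 10 < 26 → go left; 10 < 25 → go left; 10 < 19 → go left; 10 > 8 → go right; 10 < 17 → go left. Place as left child of 17.

7 10 17 8 19 25 26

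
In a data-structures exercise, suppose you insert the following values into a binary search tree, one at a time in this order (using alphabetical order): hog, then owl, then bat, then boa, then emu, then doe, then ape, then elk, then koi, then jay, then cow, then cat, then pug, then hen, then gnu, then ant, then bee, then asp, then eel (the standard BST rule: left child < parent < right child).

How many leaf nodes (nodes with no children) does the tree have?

Resulting structure (node: left, right):
  hog: L=bat, R=owl
  owl: L=koi, R=pug
  bat: L=ape, R=boa
  boa: L=bee, R=emu
  emu: L=doe, R=hen
  doe: L=cow, R=elk
  ape: L=ant, R=asp
  elk: L=eel, R=–
  koi: L=jay, R=–
  jay: L=–, R=–
  cow: L=cat, R=–
  cat: L=–, R=–
  pug: L=–, R=–
  hen: L=gnu, R=–
  gnu: L=–, R=–
  ant: L=–, R=–
  bee: L=–, R=–
  asp: L=–, R=–
  eel: L=–, R=–

Leaves: ant, asp, bee, cat, eel, gnu, jay, pug — 8 in total.

8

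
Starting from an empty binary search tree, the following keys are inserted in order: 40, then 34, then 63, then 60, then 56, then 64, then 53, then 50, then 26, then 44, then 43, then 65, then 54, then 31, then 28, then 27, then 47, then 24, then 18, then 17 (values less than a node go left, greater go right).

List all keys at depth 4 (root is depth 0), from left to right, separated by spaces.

18 28 53

Insert 40: tree is empty, so 40 becomes the root.
Insert 34: 34 < 40 → go left. Place as left child of 40.
Insert 63: 63 > 40 → go right. Place as right child of 40.
Insert 60: 60 > 40 → go right; 60 < 63 → go left. Place as left child of 63.
Insert 56: 56 > 40 → go right; 56 < 63 → go left; 56 < 60 → go left. Place as left child of 60.
Insert 64: 64 > 40 → go right; 64 > 63 → go right. Place as right child of 63.
Insert 53: 53 > 40 → go right; 53 < 63 → go left; 53 < 60 → go left; 53 < 56 → go left. Place as left child of 56.
Insert 50: 50 > 40 → go right; 50 < 63 → go left; 50 < 60 → go left; 50 < 56 → go left; 50 < 53 → go left. Place as left child of 53.
Insert 26: 26 < 40 → go left; 26 < 34 → go left. Place as left child of 34.
Insert 44: 44 > 40 → go right; 44 < 63 → go left; 44 < 60 → go left; 44 < 56 → go left; 44 < 53 → go left; 44 < 50 → go left. Place as left child of 50.
Insert 43: 43 > 40 → go right; 43 < 63 → go left; 43 < 60 → go left; 43 < 56 → go left; 43 < 53 → go left; 43 < 50 → go left; 43 < 44 → go left. Place as left child of 44.
Insert 65: 65 > 40 → go right; 65 > 63 → go right; 65 > 64 → go right. Place as right child of 64.
Insert 54: 54 > 40 → go right; 54 < 63 → go left; 54 < 60 → go left; 54 < 56 → go left; 54 > 53 → go right. Place as right child of 53.
Insert 31: 31 < 40 → go left; 31 < 34 → go left; 31 > 26 → go right. Place as right child of 26.
Insert 28: 28 < 40 → go left; 28 < 34 → go left; 28 > 26 → go right; 28 < 31 → go left. Place as left child of 31.
Insert 27: 27 < 40 → go left; 27 < 34 → go left; 27 > 26 → go right; 27 < 31 → go left; 27 < 28 → go left. Place as left child of 28.
Insert 47: 47 > 40 → go right; 47 < 63 → go left; 47 < 60 → go left; 47 < 56 → go left; 47 < 53 → go left; 47 < 50 → go left; 47 > 44 → go right. Place as right child of 44.
Insert 24: 24 < 40 → go left; 24 < 34 → go left; 24 < 26 → go left. Place as left child of 26.
Insert 18: 18 < 40 → go left; 18 < 34 → go left; 18 < 26 → go left; 18 < 24 → go left. Place as left child of 24.
Insert 17: 17 < 40 → go left; 17 < 34 → go left; 17 < 26 → go left; 17 < 24 → go left; 17 < 18 → go left. Place as left child of 18.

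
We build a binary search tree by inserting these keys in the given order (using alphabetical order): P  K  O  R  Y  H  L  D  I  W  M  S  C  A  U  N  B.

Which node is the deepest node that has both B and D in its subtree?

D

P: root
K: left child of P (depth 1)
O: right child of K (depth 2)
R: right child of P (depth 1)
Y: right child of R (depth 2)
H: left child of K (depth 2)
L: left child of O (depth 3)
D: left child of H (depth 3)
I: right child of H (depth 3)
W: left child of Y (depth 3)
M: right child of L (depth 4)
S: left child of W (depth 4)
C: left child of D (depth 4)
A: left child of C (depth 5)
U: right child of S (depth 5)
N: right child of M (depth 5)
B: right child of A (depth 6)

Path to B: P → K → H → D → C → A → B
Path to D: P → K → H → D
D lies on both paths and is an ancestor of the other node.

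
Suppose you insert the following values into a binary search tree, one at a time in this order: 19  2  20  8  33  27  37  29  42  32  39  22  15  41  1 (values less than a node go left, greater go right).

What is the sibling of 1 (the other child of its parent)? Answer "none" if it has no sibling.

8

Resulting structure (node: left, right):
  19: L=2, R=20
  2: L=1, R=8
  20: L=–, R=33
  8: L=–, R=15
  33: L=27, R=37
  27: L=22, R=29
  37: L=–, R=42
  29: L=–, R=32
  42: L=39, R=–
  32: L=–, R=–
  39: L=–, R=41
  22: L=–, R=–
  15: L=–, R=–
  41: L=–, R=–
  1: L=–, R=–

1's parent is 2; the other child of 2 is 8.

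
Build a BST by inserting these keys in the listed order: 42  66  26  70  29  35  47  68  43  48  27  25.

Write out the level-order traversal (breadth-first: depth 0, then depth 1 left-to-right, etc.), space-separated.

Insert 42: tree is empty, so 42 becomes the root.
Insert 66: 66 > 42 → go right. Place as right child of 42.
Insert 26: 26 < 42 → go left. Place as left child of 42.
Insert 70: 70 > 42 → go right; 70 > 66 → go right. Place as right child of 66.
Insert 29: 29 < 42 → go left; 29 > 26 → go right. Place as right child of 26.
Insert 35: 35 < 42 → go left; 35 > 26 → go right; 35 > 29 → go right. Place as right child of 29.
Insert 47: 47 > 42 → go right; 47 < 66 → go left. Place as left child of 66.
Insert 68: 68 > 42 → go right; 68 > 66 → go right; 68 < 70 → go left. Place as left child of 70.
Insert 43: 43 > 42 → go right; 43 < 66 → go left; 43 < 47 → go left. Place as left child of 47.
Insert 48: 48 > 42 → go right; 48 < 66 → go left; 48 > 47 → go right. Place as right child of 47.
Insert 27: 27 < 42 → go left; 27 > 26 → go right; 27 < 29 → go left. Place as left child of 29.
Insert 25: 25 < 42 → go left; 25 < 26 → go left. Place as left child of 26.

42 26 66 25 29 47 70 27 35 43 48 68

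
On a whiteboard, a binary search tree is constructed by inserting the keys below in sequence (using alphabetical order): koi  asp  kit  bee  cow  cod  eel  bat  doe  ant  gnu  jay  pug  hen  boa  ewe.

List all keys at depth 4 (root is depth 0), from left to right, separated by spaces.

bat cow

Insert koi: tree is empty, so koi becomes the root.
Insert asp: asp < koi → go left. Place as left child of koi.
Insert kit: kit < koi → go left; kit > asp → go right. Place as right child of asp.
Insert bee: bee < koi → go left; bee > asp → go right; bee < kit → go left. Place as left child of kit.
Insert cow: cow < koi → go left; cow > asp → go right; cow < kit → go left; cow > bee → go right. Place as right child of bee.
Insert cod: cod < koi → go left; cod > asp → go right; cod < kit → go left; cod > bee → go right; cod < cow → go left. Place as left child of cow.
Insert eel: eel < koi → go left; eel > asp → go right; eel < kit → go left; eel > bee → go right; eel > cow → go right. Place as right child of cow.
Insert bat: bat < koi → go left; bat > asp → go right; bat < kit → go left; bat < bee → go left. Place as left child of bee.
Insert doe: doe < koi → go left; doe > asp → go right; doe < kit → go left; doe > bee → go right; doe > cow → go right; doe < eel → go left. Place as left child of eel.
Insert ant: ant < koi → go left; ant < asp → go left. Place as left child of asp.
Insert gnu: gnu < koi → go left; gnu > asp → go right; gnu < kit → go left; gnu > bee → go right; gnu > cow → go right; gnu > eel → go right. Place as right child of eel.
Insert jay: jay < koi → go left; jay > asp → go right; jay < kit → go left; jay > bee → go right; jay > cow → go right; jay > eel → go right; jay > gnu → go right. Place as right child of gnu.
Insert pug: pug > koi → go right. Place as right child of koi.
Insert hen: hen < koi → go left; hen > asp → go right; hen < kit → go left; hen > bee → go right; hen > cow → go right; hen > eel → go right; hen > gnu → go right; hen < jay → go left. Place as left child of jay.
Insert boa: boa < koi → go left; boa > asp → go right; boa < kit → go left; boa > bee → go right; boa < cow → go left; boa < cod → go left. Place as left child of cod.
Insert ewe: ewe < koi → go left; ewe > asp → go right; ewe < kit → go left; ewe > bee → go right; ewe > cow → go right; ewe > eel → go right; ewe < gnu → go left. Place as left child of gnu.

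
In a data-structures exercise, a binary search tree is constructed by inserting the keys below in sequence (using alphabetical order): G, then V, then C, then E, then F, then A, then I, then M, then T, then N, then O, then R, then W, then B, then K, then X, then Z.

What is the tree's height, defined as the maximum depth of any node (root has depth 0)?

Resulting structure (node: left, right):
  G: L=C, R=V
  V: L=I, R=W
  C: L=A, R=E
  E: L=–, R=F
  F: L=–, R=–
  A: L=–, R=B
  I: L=–, R=M
  M: L=K, R=T
  T: L=N, R=–
  N: L=–, R=O
  O: L=–, R=R
  R: L=–, R=–
  W: L=–, R=X
  B: L=–, R=–
  K: L=–, R=–
  X: L=–, R=Z
  Z: L=–, R=–

The deepest node is R at depth 7.

7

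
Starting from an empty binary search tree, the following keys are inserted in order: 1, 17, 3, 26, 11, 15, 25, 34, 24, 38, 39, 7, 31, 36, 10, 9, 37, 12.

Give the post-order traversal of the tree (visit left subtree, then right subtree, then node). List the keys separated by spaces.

Resulting structure (node: left, right):
  1: L=–, R=17
  17: L=3, R=26
  3: L=–, R=11
  26: L=25, R=34
  11: L=7, R=15
  15: L=12, R=–
  25: L=24, R=–
  34: L=31, R=38
  24: L=–, R=–
  38: L=36, R=39
  39: L=–, R=–
  7: L=–, R=10
  31: L=–, R=–
  36: L=–, R=37
  10: L=9, R=–
  9: L=–, R=–
  37: L=–, R=–
  12: L=–, R=–

9 10 7 12 15 11 3 24 25 31 37 36 39 38 34 26 17 1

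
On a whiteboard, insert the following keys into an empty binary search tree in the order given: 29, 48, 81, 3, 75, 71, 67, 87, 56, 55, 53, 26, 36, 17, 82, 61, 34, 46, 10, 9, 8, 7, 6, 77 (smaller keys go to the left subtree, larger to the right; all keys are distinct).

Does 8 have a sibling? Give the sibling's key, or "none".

none

Resulting structure (node: left, right):
  29: L=3, R=48
  48: L=36, R=81
  81: L=75, R=87
  3: L=–, R=26
  75: L=71, R=77
  71: L=67, R=–
  67: L=56, R=–
  87: L=82, R=–
  56: L=55, R=61
  55: L=53, R=–
  53: L=–, R=–
  26: L=17, R=–
  36: L=34, R=46
  17: L=10, R=–
  82: L=–, R=–
  61: L=–, R=–
  34: L=–, R=–
  46: L=–, R=–
  10: L=9, R=–
  9: L=8, R=–
  8: L=7, R=–
  7: L=6, R=–
  6: L=–, R=–
  77: L=–, R=–

8's parent is 9, which has only one child.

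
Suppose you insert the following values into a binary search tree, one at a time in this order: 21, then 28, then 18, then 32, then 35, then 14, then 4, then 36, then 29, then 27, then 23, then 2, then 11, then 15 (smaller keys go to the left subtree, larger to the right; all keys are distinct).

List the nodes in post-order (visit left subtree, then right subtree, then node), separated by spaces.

21: root
28: right child of 21 (depth 1)
18: left child of 21 (depth 1)
32: right child of 28 (depth 2)
35: right child of 32 (depth 3)
14: left child of 18 (depth 2)
4: left child of 14 (depth 3)
36: right child of 35 (depth 4)
29: left child of 32 (depth 3)
27: left child of 28 (depth 2)
23: left child of 27 (depth 3)
2: left child of 4 (depth 4)
11: right child of 4 (depth 4)
15: right child of 14 (depth 3)

2 11 4 15 14 18 23 27 29 36 35 32 28 21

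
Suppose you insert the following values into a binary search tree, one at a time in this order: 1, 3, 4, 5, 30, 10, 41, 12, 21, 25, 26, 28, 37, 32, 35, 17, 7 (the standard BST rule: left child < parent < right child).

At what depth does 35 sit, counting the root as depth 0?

Insert 1: tree is empty, so 1 becomes the root.
Insert 3: 3 > 1 → go right. Place as right child of 1.
Insert 4: 4 > 1 → go right; 4 > 3 → go right. Place as right child of 3.
Insert 5: 5 > 1 → go right; 5 > 3 → go right; 5 > 4 → go right. Place as right child of 4.
Insert 30: 30 > 1 → go right; 30 > 3 → go right; 30 > 4 → go right; 30 > 5 → go right. Place as right child of 5.
Insert 10: 10 > 1 → go right; 10 > 3 → go right; 10 > 4 → go right; 10 > 5 → go right; 10 < 30 → go left. Place as left child of 30.
Insert 41: 41 > 1 → go right; 41 > 3 → go right; 41 > 4 → go right; 41 > 5 → go right; 41 > 30 → go right. Place as right child of 30.
Insert 12: 12 > 1 → go right; 12 > 3 → go right; 12 > 4 → go right; 12 > 5 → go right; 12 < 30 → go left; 12 > 10 → go right. Place as right child of 10.
Insert 21: 21 > 1 → go right; 21 > 3 → go right; 21 > 4 → go right; 21 > 5 → go right; 21 < 30 → go left; 21 > 10 → go right; 21 > 12 → go right. Place as right child of 12.
Insert 25: 25 > 1 → go right; 25 > 3 → go right; 25 > 4 → go right; 25 > 5 → go right; 25 < 30 → go left; 25 > 10 → go right; 25 > 12 → go right; 25 > 21 → go right. Place as right child of 21.
Insert 26: 26 > 1 → go right; 26 > 3 → go right; 26 > 4 → go right; 26 > 5 → go right; 26 < 30 → go left; 26 > 10 → go right; 26 > 12 → go right; 26 > 21 → go right; 26 > 25 → go right. Place as right child of 25.
Insert 28: 28 > 1 → go right; 28 > 3 → go right; 28 > 4 → go right; 28 > 5 → go right; 28 < 30 → go left; 28 > 10 → go right; 28 > 12 → go right; 28 > 21 → go right; 28 > 25 → go right; 28 > 26 → go right. Place as right child of 26.
Insert 37: 37 > 1 → go right; 37 > 3 → go right; 37 > 4 → go right; 37 > 5 → go right; 37 > 30 → go right; 37 < 41 → go left. Place as left child of 41.
Insert 32: 32 > 1 → go right; 32 > 3 → go right; 32 > 4 → go right; 32 > 5 → go right; 32 > 30 → go right; 32 < 41 → go left; 32 < 37 → go left. Place as left child of 37.
Insert 35: 35 > 1 → go right; 35 > 3 → go right; 35 > 4 → go right; 35 > 5 → go right; 35 > 30 → go right; 35 < 41 → go left; 35 < 37 → go left; 35 > 32 → go right. Place as right child of 32.
Insert 17: 17 > 1 → go right; 17 > 3 → go right; 17 > 4 → go right; 17 > 5 → go right; 17 < 30 → go left; 17 > 10 → go right; 17 > 12 → go right; 17 < 21 → go left. Place as left child of 21.
Insert 7: 7 > 1 → go right; 7 > 3 → go right; 7 > 4 → go right; 7 > 5 → go right; 7 < 30 → go left; 7 < 10 → go left. Place as left child of 10.

Path to 35: 1 → 3 → 4 → 5 → 30 → 41 → 37 → 32 → 35, which is 8 edges.

8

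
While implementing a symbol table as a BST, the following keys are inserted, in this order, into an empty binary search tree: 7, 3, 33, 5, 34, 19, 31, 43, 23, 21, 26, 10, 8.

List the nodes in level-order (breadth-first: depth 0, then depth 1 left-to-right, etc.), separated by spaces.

7: root
3: left child of 7 (depth 1)
33: right child of 7 (depth 1)
5: right child of 3 (depth 2)
34: right child of 33 (depth 2)
19: left child of 33 (depth 2)
31: right child of 19 (depth 3)
43: right child of 34 (depth 3)
23: left child of 31 (depth 4)
21: left child of 23 (depth 5)
26: right child of 23 (depth 5)
10: left child of 19 (depth 3)
8: left child of 10 (depth 4)

7 3 33 5 19 34 10 31 43 8 23 21 26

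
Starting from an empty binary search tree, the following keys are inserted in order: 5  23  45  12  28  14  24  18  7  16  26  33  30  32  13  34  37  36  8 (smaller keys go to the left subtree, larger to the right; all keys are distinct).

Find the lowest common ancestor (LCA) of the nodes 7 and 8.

5: root
23: right child of 5 (depth 1)
45: right child of 23 (depth 2)
12: left child of 23 (depth 2)
28: left child of 45 (depth 3)
14: right child of 12 (depth 3)
24: left child of 28 (depth 4)
18: right child of 14 (depth 4)
7: left child of 12 (depth 3)
16: left child of 18 (depth 5)
26: right child of 24 (depth 5)
33: right child of 28 (depth 4)
30: left child of 33 (depth 5)
32: right child of 30 (depth 6)
13: left child of 14 (depth 4)
34: right child of 33 (depth 5)
37: right child of 34 (depth 6)
36: left child of 37 (depth 7)
8: right child of 7 (depth 4)

Path to 7: 5 → 23 → 12 → 7
Path to 8: 5 → 23 → 12 → 7 → 8
7 lies on both paths and is an ancestor of the other node.

7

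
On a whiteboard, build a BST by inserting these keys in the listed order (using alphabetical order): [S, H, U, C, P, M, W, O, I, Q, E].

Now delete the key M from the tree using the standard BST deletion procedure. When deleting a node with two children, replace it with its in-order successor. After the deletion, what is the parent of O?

P

S: root
H: left child of S (depth 1)
U: right child of S (depth 1)
C: left child of H (depth 2)
P: right child of H (depth 2)
M: left child of P (depth 3)
W: right child of U (depth 2)
O: right child of M (depth 4)
I: left child of M (depth 4)
Q: right child of P (depth 3)
E: right child of C (depth 3)

Delete M (two children — replace with in-order successor).
After deletion, O's parent is P.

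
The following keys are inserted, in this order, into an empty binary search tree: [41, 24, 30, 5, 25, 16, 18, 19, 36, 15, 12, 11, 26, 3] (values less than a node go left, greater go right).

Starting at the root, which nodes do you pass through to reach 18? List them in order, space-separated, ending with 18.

41 24 5 16 18

41: root
24: left child of 41 (depth 1)
30: right child of 24 (depth 2)
5: left child of 24 (depth 2)
25: left child of 30 (depth 3)
16: right child of 5 (depth 3)
18: right child of 16 (depth 4)
19: right child of 18 (depth 5)
36: right child of 30 (depth 3)
15: left child of 16 (depth 4)
12: left child of 15 (depth 5)
11: left child of 12 (depth 6)
26: right child of 25 (depth 4)
3: left child of 5 (depth 3)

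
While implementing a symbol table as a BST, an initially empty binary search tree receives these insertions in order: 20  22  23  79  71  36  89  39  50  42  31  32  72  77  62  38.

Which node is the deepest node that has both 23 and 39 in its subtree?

20: root
22: right child of 20 (depth 1)
23: right child of 22 (depth 2)
79: right child of 23 (depth 3)
71: left child of 79 (depth 4)
36: left child of 71 (depth 5)
89: right child of 79 (depth 4)
39: right child of 36 (depth 6)
50: right child of 39 (depth 7)
42: left child of 50 (depth 8)
31: left child of 36 (depth 6)
32: right child of 31 (depth 7)
72: right child of 71 (depth 5)
77: right child of 72 (depth 6)
62: right child of 50 (depth 8)
38: left child of 39 (depth 7)

Path to 23: 20 → 22 → 23
Path to 39: 20 → 22 → 23 → 79 → 71 → 36 → 39
23 lies on both paths and is an ancestor of the other node.

23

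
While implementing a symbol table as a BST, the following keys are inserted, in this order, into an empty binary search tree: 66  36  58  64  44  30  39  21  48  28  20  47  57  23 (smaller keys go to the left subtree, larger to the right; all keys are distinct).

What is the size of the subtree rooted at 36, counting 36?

66: root
36: left child of 66 (depth 1)
58: right child of 36 (depth 2)
64: right child of 58 (depth 3)
44: left child of 58 (depth 3)
30: left child of 36 (depth 2)
39: left child of 44 (depth 4)
21: left child of 30 (depth 3)
48: right child of 44 (depth 4)
28: right child of 21 (depth 4)
20: left child of 21 (depth 4)
47: left child of 48 (depth 5)
57: right child of 48 (depth 5)
23: left child of 28 (depth 5)

Subtree rooted at 36 contains: 36, 30, 21, 20, 28, 23, 58, 44, 39, 48, 47, 57, 64 — 13 nodes.

13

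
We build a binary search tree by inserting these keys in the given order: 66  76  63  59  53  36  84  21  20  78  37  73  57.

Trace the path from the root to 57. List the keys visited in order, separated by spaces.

66 63 59 53 57

Insert 66: tree is empty, so 66 becomes the root.
Insert 76: 76 > 66 → go right. Place as right child of 66.
Insert 63: 63 < 66 → go left. Place as left child of 66.
Insert 59: 59 < 66 → go left; 59 < 63 → go left. Place as left child of 63.
Insert 53: 53 < 66 → go left; 53 < 63 → go left; 53 < 59 → go left. Place as left child of 59.
Insert 36: 36 < 66 → go left; 36 < 63 → go left; 36 < 59 → go left; 36 < 53 → go left. Place as left child of 53.
Insert 84: 84 > 66 → go right; 84 > 76 → go right. Place as right child of 76.
Insert 21: 21 < 66 → go left; 21 < 63 → go left; 21 < 59 → go left; 21 < 53 → go left; 21 < 36 → go left. Place as left child of 36.
Insert 20: 20 < 66 → go left; 20 < 63 → go left; 20 < 59 → go left; 20 < 53 → go left; 20 < 36 → go left; 20 < 21 → go left. Place as left child of 21.
Insert 78: 78 > 66 → go right; 78 > 76 → go right; 78 < 84 → go left. Place as left child of 84.
Insert 37: 37 < 66 → go left; 37 < 63 → go left; 37 < 59 → go left; 37 < 53 → go left; 37 > 36 → go right. Place as right child of 36.
Insert 73: 73 > 66 → go right; 73 < 76 → go left. Place as left child of 76.
Insert 57: 57 < 66 → go left; 57 < 63 → go left; 57 < 59 → go left; 57 > 53 → go right. Place as right child of 53.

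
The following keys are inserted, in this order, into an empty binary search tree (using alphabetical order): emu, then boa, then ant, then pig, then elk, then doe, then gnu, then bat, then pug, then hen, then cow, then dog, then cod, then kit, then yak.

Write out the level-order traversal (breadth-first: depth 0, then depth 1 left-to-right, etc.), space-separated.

emu boa pig ant elk gnu pug bat doe hen yak cow dog kit cod

Insert emu: tree is empty, so emu becomes the root.
Insert boa: boa < emu → go left. Place as left child of emu.
Insert ant: ant < emu → go left; ant < boa → go left. Place as left child of boa.
Insert pig: pig > emu → go right. Place as right child of emu.
Insert elk: elk < emu → go left; elk > boa → go right. Place as right child of boa.
Insert doe: doe < emu → go left; doe > boa → go right; doe < elk → go left. Place as left child of elk.
Insert gnu: gnu > emu → go right; gnu < pig → go left. Place as left child of pig.
Insert bat: bat < emu → go left; bat < boa → go left; bat > ant → go right. Place as right child of ant.
Insert pug: pug > emu → go right; pug > pig → go right. Place as right child of pig.
Insert hen: hen > emu → go right; hen < pig → go left; hen > gnu → go right. Place as right child of gnu.
Insert cow: cow < emu → go left; cow > boa → go right; cow < elk → go left; cow < doe → go left. Place as left child of doe.
Insert dog: dog < emu → go left; dog > boa → go right; dog < elk → go left; dog > doe → go right. Place as right child of doe.
Insert cod: cod < emu → go left; cod > boa → go right; cod < elk → go left; cod < doe → go left; cod < cow → go left. Place as left child of cow.
Insert kit: kit > emu → go right; kit < pig → go left; kit > gnu → go right; kit > hen → go right. Place as right child of hen.
Insert yak: yak > emu → go right; yak > pig → go right; yak > pug → go right. Place as right child of pug.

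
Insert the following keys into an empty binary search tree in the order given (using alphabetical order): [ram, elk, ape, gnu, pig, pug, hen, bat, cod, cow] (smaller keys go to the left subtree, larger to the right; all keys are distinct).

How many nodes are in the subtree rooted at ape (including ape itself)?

Insert ram: tree is empty, so ram becomes the root.
Insert elk: elk < ram → go left. Place as left child of ram.
Insert ape: ape < ram → go left; ape < elk → go left. Place as left child of elk.
Insert gnu: gnu < ram → go left; gnu > elk → go right. Place as right child of elk.
Insert pig: pig < ram → go left; pig > elk → go right; pig > gnu → go right. Place as right child of gnu.
Insert pug: pug < ram → go left; pug > elk → go right; pug > gnu → go right; pug > pig → go right. Place as right child of pig.
Insert hen: hen < ram → go left; hen > elk → go right; hen > gnu → go right; hen < pig → go left. Place as left child of pig.
Insert bat: bat < ram → go left; bat < elk → go left; bat > ape → go right. Place as right child of ape.
Insert cod: cod < ram → go left; cod < elk → go left; cod > ape → go right; cod > bat → go right. Place as right child of bat.
Insert cow: cow < ram → go left; cow < elk → go left; cow > ape → go right; cow > bat → go right; cow > cod → go right. Place as right child of cod.

Subtree rooted at ape contains: ape, bat, cod, cow — 4 nodes.

4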